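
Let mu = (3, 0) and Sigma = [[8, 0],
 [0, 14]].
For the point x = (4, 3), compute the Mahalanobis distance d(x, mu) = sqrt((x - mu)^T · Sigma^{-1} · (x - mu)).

Step 1 — centre the observation: (x - mu) = (1, 3).

Step 2 — invert Sigma. det(Sigma) = 8·14 - (0)² = 112.
  Sigma^{-1} = (1/det) · [[d, -b], [-b, a]] = [[0.125, 0],
 [0, 0.0714]].

Step 3 — form the quadratic (x - mu)^T · Sigma^{-1} · (x - mu):
  Sigma^{-1} · (x - mu) = (0.125, 0.2143).
  (x - mu)^T · [Sigma^{-1} · (x - mu)] = (1)·(0.125) + (3)·(0.2143) = 0.7679.

Step 4 — take square root: d = √(0.7679) ≈ 0.8763.

d(x, mu) = √(0.7679) ≈ 0.8763


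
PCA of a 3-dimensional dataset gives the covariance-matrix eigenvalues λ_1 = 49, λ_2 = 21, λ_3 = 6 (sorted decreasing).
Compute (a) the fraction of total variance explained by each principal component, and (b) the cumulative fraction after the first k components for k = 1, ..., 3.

Step 1 — total variance = trace(Sigma) = Σ λ_i = 49 + 21 + 6 = 76.

Step 2 — fraction explained by component i = λ_i / Σ λ:
  PC1: 49/76 = 0.6447
  PC2: 21/76 = 0.2763
  PC3: 6/76 = 0.0789

Step 3 — cumulative fraction after k components = (λ_1 + ... + λ_k) / Σ λ:
  k = 1: 49/76 = 0.6447
  k = 2: (49 + 21)/76 = 70/76 = 0.9211
  k = 3: (49 + 21 + 6)/76 = 76/76 = 1

Summary (fraction, with percent):

explained: PC1 0.6447 (64.47%), PC2 0.2763 (27.63%), PC3 0.0789 (7.89%);  cumulative: 0.6447, 0.9211, 1


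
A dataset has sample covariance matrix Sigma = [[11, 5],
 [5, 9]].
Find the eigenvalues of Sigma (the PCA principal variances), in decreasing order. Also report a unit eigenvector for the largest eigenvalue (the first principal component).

Step 1 — characteristic polynomial of 2×2 Sigma:
  det(Sigma - λI) = λ² - trace · λ + det = 0.
  trace = 11 + 9 = 20, det = 11·9 - (5)² = 74.
Step 2 — discriminant:
  Δ = trace² - 4·det = 400 - 296 = 104.
Step 3 — eigenvalues:
  λ = (trace ± √Δ)/2 = (20 ± 10.198)/2,
  λ_1 = 15.099,  λ_2 = 4.901.

Step 4 — unit eigenvector for λ_1: solve (Sigma - λ_1 I)v = 0. First row:
  (11 - 15.099)·v_x + (5)·v_y = 0, i.e. (-4.099)·v_x + (5)·v_y = 0,
  so v ∝ (b, λ_1 - a) = (5, 4.099) = u.
  ||u|| = √((5)² + (4.099)²) = √(41.802) ≈ 6.4654,
  v_1 = u/||u|| ≈ (0.7733, 0.634) (||v_1|| = 1).

λ_1 = 15.099,  λ_2 = 4.901;  v_1 ≈ (0.7733, 0.634)


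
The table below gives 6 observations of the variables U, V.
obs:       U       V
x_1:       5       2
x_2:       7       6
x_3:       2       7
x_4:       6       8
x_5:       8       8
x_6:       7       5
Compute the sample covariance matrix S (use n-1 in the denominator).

Step 1 — column means:
  mean(U) = (5 + 7 + 2 + 6 + 8 + 7) / 6 = 35/6 = 5.8333
  mean(V) = (2 + 6 + 7 + 8 + 8 + 5) / 6 = 36/6 = 6

Step 2 — sample covariance S[i,j] = (1/(n-1)) · Σ_k (x_{k,i} - mean_i) · (x_{k,j} - mean_j), with n-1 = 5.
  S[U,U] = ((-0.8333)·(-0.8333) + (1.1667)·(1.1667) + (-3.8333)·(-3.8333) + (0.1667)·(0.1667) + (2.1667)·(2.1667) + (1.1667)·(1.1667)) / 5 = 22.8333/5 = 4.5667
  S[U,V] = ((-0.8333)·(-4) + (1.1667)·(0) + (-3.8333)·(1) + (0.1667)·(2) + (2.1667)·(2) + (1.1667)·(-1)) / 5 = 3/5 = 0.6
  S[V,V] = ((-4)·(-4) + (0)·(0) + (1)·(1) + (2)·(2) + (2)·(2) + (-1)·(-1)) / 5 = 26/5 = 5.2

S is symmetric (S[j,i] = S[i,j]). Assembling:

S = [[4.5667, 0.6],
 [0.6, 5.2]]


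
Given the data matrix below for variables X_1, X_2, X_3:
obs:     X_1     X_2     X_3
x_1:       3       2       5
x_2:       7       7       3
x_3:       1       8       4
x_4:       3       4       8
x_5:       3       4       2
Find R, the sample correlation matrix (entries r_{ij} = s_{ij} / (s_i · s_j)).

Step 1 — column means:
  mean(X_1) = (3 + 7 + 1 + 3 + 3) / 5 = 17/5 = 3.4
  mean(X_2) = (2 + 7 + 8 + 4 + 4) / 5 = 25/5 = 5
  mean(X_3) = (5 + 3 + 4 + 8 + 2) / 5 = 22/5 = 4.4

Step 2 — sample variances and covariances s[i,j] = (1/(n-1)) · Σ_k (x_{k,i} - mean_i) · (x_{k,j} - mean_j), with n-1 = 4:
  s[X_1,X_1] = ((-0.4)·(-0.4) + (3.6)·(3.6) + (-2.4)·(-2.4) + (-0.4)·(-0.4) + (-0.4)·(-0.4)) / 4 = 19.2/4 = 4.8
  s[X_1,X_2] = ((-0.4)·(-3) + (3.6)·(2) + (-2.4)·(3) + (-0.4)·(-1) + (-0.4)·(-1)) / 4 = 2/4 = 0.5
  s[X_1,X_3] = ((-0.4)·(0.6) + (3.6)·(-1.4) + (-2.4)·(-0.4) + (-0.4)·(3.6) + (-0.4)·(-2.4)) / 4 = -4.8/4 = -1.2
  s[X_2,X_2] = ((-3)·(-3) + (2)·(2) + (3)·(3) + (-1)·(-1) + (-1)·(-1)) / 4 = 24/4 = 6
  s[X_2,X_3] = ((-3)·(0.6) + (2)·(-1.4) + (3)·(-0.4) + (-1)·(3.6) + (-1)·(-2.4)) / 4 = -7/4 = -1.75
  s[X_3,X_3] = ((0.6)·(0.6) + (-1.4)·(-1.4) + (-0.4)·(-0.4) + (3.6)·(3.6) + (-2.4)·(-2.4)) / 4 = 21.2/4 = 5.3
  Sample standard deviations s_i = √(s[i,i]):
  s(X_1) = √(4.8) = 2.1909
  s(X_2) = √(6) = 2.4495
  s(X_3) = √(5.3) = 2.3022

Step 3 — r_{ij} = s_{ij} / (s_i · s_j):
  r[X_1,X_1] = 1 (diagonal).
  r[X_1,X_2] = 0.5 / (2.1909 · 2.4495) = 0.5 / 5.3666 = 0.0932
  r[X_1,X_3] = -1.2 / (2.1909 · 2.3022) = -1.2 / 5.0438 = -0.2379
  r[X_2,X_2] = 1 (diagonal).
  r[X_2,X_3] = -1.75 / (2.4495 · 2.3022) = -1.75 / 5.6391 = -0.3103
  r[X_3,X_3] = 1 (diagonal).

R is symmetric with unit diagonal. Assembling:

R = [[1, 0.0932, -0.2379],
 [0.0932, 1, -0.3103],
 [-0.2379, -0.3103, 1]]


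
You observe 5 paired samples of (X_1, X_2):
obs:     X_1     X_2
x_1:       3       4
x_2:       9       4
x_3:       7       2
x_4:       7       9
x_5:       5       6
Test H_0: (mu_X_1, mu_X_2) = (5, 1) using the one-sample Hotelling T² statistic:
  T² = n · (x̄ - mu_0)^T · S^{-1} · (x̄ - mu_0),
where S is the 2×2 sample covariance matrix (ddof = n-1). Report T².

Step 1 — sample mean vector:
  mean(X_1) = (3 + 9 + 7 + 7 + 5) / 5 = 31/5 = 6.2
  mean(X_2) = (4 + 4 + 2 + 9 + 6) / 5 = 25/5 = 5
  x̄ = (6.2, 5),  deviation x̄ - mu_0 = (6.2, 5) - (5, 1) = (1.2, 4).

Step 2 — sample covariance matrix, S[i,j] = (1/(n-1)) · Σ_k (x_{k,i} - mean_i) · (x_{k,j} - mean_j), divisor n-1 = 4:
  S[X_1,X_1] = ((-3.2)·(-3.2) + (2.8)·(2.8) + (0.8)·(0.8) + (0.8)·(0.8) + (-1.2)·(-1.2)) / 4 = 20.8/4 = 5.2
  S[X_1,X_2] = ((-3.2)·(-1) + (2.8)·(-1) + (0.8)·(-3) + (0.8)·(4) + (-1.2)·(1)) / 4 = 0/4 = 0
  S[X_2,X_2] = ((-1)·(-1) + (-1)·(-1) + (-3)·(-3) + (4)·(4) + (1)·(1)) / 4 = 28/4 = 7
  S = [[5.2, 0],
 [0, 7]].

Step 3 — invert S. det(S) = 5.2·7 - (0)² = 36.4.
  S^{-1} = (1/det) · [[d, -b], [-b, a]] = [[0.1923, 0],
 [0, 0.1429]].

Step 4 — quadratic form (x̄ - mu_0)^T · S^{-1} · (x̄ - mu_0):
  S^{-1} · (x̄ - mu_0) = (0.2308, 0.5714),
  (x̄ - mu_0)^T · [...] = (1.2)·(0.2308) + (4)·(0.5714) = 2.5626.

Step 5 — scale by n: T² = 5 · 2.5626 = 12.8132.

T² ≈ 12.8132


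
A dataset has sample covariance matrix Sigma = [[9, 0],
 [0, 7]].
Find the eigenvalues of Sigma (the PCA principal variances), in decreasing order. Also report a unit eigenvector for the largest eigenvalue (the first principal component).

Step 1 — characteristic polynomial of 2×2 Sigma:
  det(Sigma - λI) = λ² - trace · λ + det = 0.
  trace = 9 + 7 = 16, det = 9·7 - (0)² = 63.
Step 2 — discriminant:
  Δ = trace² - 4·det = 256 - 252 = 4.
Step 3 — eigenvalues:
  λ = (trace ± √Δ)/2 = (16 ± 2)/2,
  λ_1 = 9,  λ_2 = 7.

Step 4 — unit eigenvector for λ_1: Sigma is diagonal, so its eigenvectors are the coordinate axes. λ_1 = 9 is the diagonal entry on the first coordinate axis, hence
  v_1 = (1, 0) (||v_1|| = 1).

λ_1 = 9,  λ_2 = 7;  v_1 ≈ (1, 0)


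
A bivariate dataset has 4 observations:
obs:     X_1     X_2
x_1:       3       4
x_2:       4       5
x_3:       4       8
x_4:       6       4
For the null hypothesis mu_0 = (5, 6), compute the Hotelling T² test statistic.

Step 1 — sample mean vector:
  mean(X_1) = (3 + 4 + 4 + 6) / 4 = 17/4 = 4.25
  mean(X_2) = (4 + 5 + 8 + 4) / 4 = 21/4 = 5.25
  x̄ = (4.25, 5.25),  deviation x̄ - mu_0 = (4.25, 5.25) - (5, 6) = (-0.75, -0.75).

Step 2 — sample covariance matrix, S[i,j] = (1/(n-1)) · Σ_k (x_{k,i} - mean_i) · (x_{k,j} - mean_j), divisor n-1 = 3:
  S[X_1,X_1] = ((-1.25)·(-1.25) + (-0.25)·(-0.25) + (-0.25)·(-0.25) + (1.75)·(1.75)) / 3 = 4.75/3 = 1.5833
  S[X_1,X_2] = ((-1.25)·(-1.25) + (-0.25)·(-0.25) + (-0.25)·(2.75) + (1.75)·(-1.25)) / 3 = -1.25/3 = -0.4167
  S[X_2,X_2] = ((-1.25)·(-1.25) + (-0.25)·(-0.25) + (2.75)·(2.75) + (-1.25)·(-1.25)) / 3 = 10.75/3 = 3.5833
  S = [[1.5833, -0.4167],
 [-0.4167, 3.5833]].

Step 3 — invert S. det(S) = 1.5833·3.5833 - (-0.4167)² = 5.5.
  S^{-1} = (1/det) · [[d, -b], [-b, a]] = [[0.6515, 0.0758],
 [0.0758, 0.2879]].

Step 4 — quadratic form (x̄ - mu_0)^T · S^{-1} · (x̄ - mu_0):
  S^{-1} · (x̄ - mu_0) = (-0.5455, -0.2727),
  (x̄ - mu_0)^T · [...] = (-0.75)·(-0.5455) + (-0.75)·(-0.2727) = 0.6136.

Step 5 — scale by n: T² = 4 · 0.6136 = 2.4545.

T² ≈ 2.4545


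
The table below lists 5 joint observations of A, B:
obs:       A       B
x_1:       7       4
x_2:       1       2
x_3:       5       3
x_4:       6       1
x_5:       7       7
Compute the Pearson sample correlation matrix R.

Step 1 — column means:
  mean(A) = (7 + 1 + 5 + 6 + 7) / 5 = 26/5 = 5.2
  mean(B) = (4 + 2 + 3 + 1 + 7) / 5 = 17/5 = 3.4

Step 2 — sample variances and covariances s[i,j] = (1/(n-1)) · Σ_k (x_{k,i} - mean_i) · (x_{k,j} - mean_j), with n-1 = 4:
  s[A,A] = ((1.8)·(1.8) + (-4.2)·(-4.2) + (-0.2)·(-0.2) + (0.8)·(0.8) + (1.8)·(1.8)) / 4 = 24.8/4 = 6.2
  s[A,B] = ((1.8)·(0.6) + (-4.2)·(-1.4) + (-0.2)·(-0.4) + (0.8)·(-2.4) + (1.8)·(3.6)) / 4 = 11.6/4 = 2.9
  s[B,B] = ((0.6)·(0.6) + (-1.4)·(-1.4) + (-0.4)·(-0.4) + (-2.4)·(-2.4) + (3.6)·(3.6)) / 4 = 21.2/4 = 5.3
  Sample standard deviations s_i = √(s[i,i]):
  s(A) = √(6.2) = 2.49
  s(B) = √(5.3) = 2.3022

Step 3 — r_{ij} = s_{ij} / (s_i · s_j):
  r[A,A] = 1 (diagonal).
  r[A,B] = 2.9 / (2.49 · 2.3022) = 2.9 / 5.7324 = 0.5059
  r[B,B] = 1 (diagonal).

R is symmetric with unit diagonal. Assembling:

R = [[1, 0.5059],
 [0.5059, 1]]


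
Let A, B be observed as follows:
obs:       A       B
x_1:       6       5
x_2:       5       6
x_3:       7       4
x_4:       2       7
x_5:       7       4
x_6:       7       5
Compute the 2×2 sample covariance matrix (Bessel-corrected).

Step 1 — column means:
  mean(A) = (6 + 5 + 7 + 2 + 7 + 7) / 6 = 34/6 = 5.6667
  mean(B) = (5 + 6 + 4 + 7 + 4 + 5) / 6 = 31/6 = 5.1667

Step 2 — sample covariance S[i,j] = (1/(n-1)) · Σ_k (x_{k,i} - mean_i) · (x_{k,j} - mean_j), with n-1 = 5.
  S[A,A] = ((0.3333)·(0.3333) + (-0.6667)·(-0.6667) + (1.3333)·(1.3333) + (-3.6667)·(-3.6667) + (1.3333)·(1.3333) + (1.3333)·(1.3333)) / 5 = 19.3333/5 = 3.8667
  S[A,B] = ((0.3333)·(-0.1667) + (-0.6667)·(0.8333) + (1.3333)·(-1.1667) + (-3.6667)·(1.8333) + (1.3333)·(-1.1667) + (1.3333)·(-0.1667)) / 5 = -10.6667/5 = -2.1333
  S[B,B] = ((-0.1667)·(-0.1667) + (0.8333)·(0.8333) + (-1.1667)·(-1.1667) + (1.8333)·(1.8333) + (-1.1667)·(-1.1667) + (-0.1667)·(-0.1667)) / 5 = 6.8333/5 = 1.3667

S is symmetric (S[j,i] = S[i,j]). Assembling:

S = [[3.8667, -2.1333],
 [-2.1333, 1.3667]]


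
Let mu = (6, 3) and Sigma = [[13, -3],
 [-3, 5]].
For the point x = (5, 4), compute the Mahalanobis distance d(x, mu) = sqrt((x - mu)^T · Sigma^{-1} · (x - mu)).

Step 1 — centre the observation: (x - mu) = (-1, 1).

Step 2 — invert Sigma. det(Sigma) = 13·5 - (-3)² = 56.
  Sigma^{-1} = (1/det) · [[d, -b], [-b, a]] = [[0.0893, 0.0536],
 [0.0536, 0.2321]].

Step 3 — form the quadratic (x - mu)^T · Sigma^{-1} · (x - mu):
  Sigma^{-1} · (x - mu) = (-0.0357, 0.1786).
  (x - mu)^T · [Sigma^{-1} · (x - mu)] = (-1)·(-0.0357) + (1)·(0.1786) = 0.2143.

Step 4 — take square root: d = √(0.2143) ≈ 0.4629.

d(x, mu) = √(0.2143) ≈ 0.4629


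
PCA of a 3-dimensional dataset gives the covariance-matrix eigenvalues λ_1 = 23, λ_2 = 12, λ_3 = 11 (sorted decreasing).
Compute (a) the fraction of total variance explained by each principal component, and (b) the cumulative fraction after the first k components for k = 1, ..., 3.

Step 1 — total variance = trace(Sigma) = Σ λ_i = 23 + 12 + 11 = 46.

Step 2 — fraction explained by component i = λ_i / Σ λ:
  PC1: 23/46 = 0.5
  PC2: 12/46 = 0.2609
  PC3: 11/46 = 0.2391

Step 3 — cumulative fraction after k components = (λ_1 + ... + λ_k) / Σ λ:
  k = 1: 23/46 = 0.5
  k = 2: (23 + 12)/46 = 35/46 = 0.7609
  k = 3: (23 + 12 + 11)/46 = 46/46 = 1

Summary (fraction, with percent):

explained: PC1 0.5 (50%), PC2 0.2609 (26.09%), PC3 0.2391 (23.91%);  cumulative: 0.5, 0.7609, 1


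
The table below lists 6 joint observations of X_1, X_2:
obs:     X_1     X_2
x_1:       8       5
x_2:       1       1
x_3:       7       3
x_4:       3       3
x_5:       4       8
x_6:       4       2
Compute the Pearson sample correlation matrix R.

Step 1 — column means:
  mean(X_1) = (8 + 1 + 7 + 3 + 4 + 4) / 6 = 27/6 = 4.5
  mean(X_2) = (5 + 1 + 3 + 3 + 8 + 2) / 6 = 22/6 = 3.6667

Step 2 — sample variances and covariances s[i,j] = (1/(n-1)) · Σ_k (x_{k,i} - mean_i) · (x_{k,j} - mean_j), with n-1 = 5:
  s[X_1,X_1] = ((3.5)·(3.5) + (-3.5)·(-3.5) + (2.5)·(2.5) + (-1.5)·(-1.5) + (-0.5)·(-0.5) + (-0.5)·(-0.5)) / 5 = 33.5/5 = 6.7
  s[X_1,X_2] = ((3.5)·(1.3333) + (-3.5)·(-2.6667) + (2.5)·(-0.6667) + (-1.5)·(-0.6667) + (-0.5)·(4.3333) + (-0.5)·(-1.6667)) / 5 = 12/5 = 2.4
  s[X_2,X_2] = ((1.3333)·(1.3333) + (-2.6667)·(-2.6667) + (-0.6667)·(-0.6667) + (-0.6667)·(-0.6667) + (4.3333)·(4.3333) + (-1.6667)·(-1.6667)) / 5 = 31.3333/5 = 6.2667
  Sample standard deviations s_i = √(s[i,i]):
  s(X_1) = √(6.7) = 2.5884
  s(X_2) = √(6.2667) = 2.5033

Step 3 — r_{ij} = s_{ij} / (s_i · s_j):
  r[X_1,X_1] = 1 (diagonal).
  r[X_1,X_2] = 2.4 / (2.5884 · 2.5033) = 2.4 / 6.4797 = 0.3704
  r[X_2,X_2] = 1 (diagonal).

R is symmetric with unit diagonal. Assembling:

R = [[1, 0.3704],
 [0.3704, 1]]


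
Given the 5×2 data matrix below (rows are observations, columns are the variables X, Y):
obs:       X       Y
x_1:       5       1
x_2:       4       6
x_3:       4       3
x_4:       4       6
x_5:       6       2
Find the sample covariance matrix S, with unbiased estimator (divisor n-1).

Step 1 — column means:
  mean(X) = (5 + 4 + 4 + 4 + 6) / 5 = 23/5 = 4.6
  mean(Y) = (1 + 6 + 3 + 6 + 2) / 5 = 18/5 = 3.6

Step 2 — sample covariance S[i,j] = (1/(n-1)) · Σ_k (x_{k,i} - mean_i) · (x_{k,j} - mean_j), with n-1 = 4.
  S[X,X] = ((0.4)·(0.4) + (-0.6)·(-0.6) + (-0.6)·(-0.6) + (-0.6)·(-0.6) + (1.4)·(1.4)) / 4 = 3.2/4 = 0.8
  S[X,Y] = ((0.4)·(-2.6) + (-0.6)·(2.4) + (-0.6)·(-0.6) + (-0.6)·(2.4) + (1.4)·(-1.6)) / 4 = -5.8/4 = -1.45
  S[Y,Y] = ((-2.6)·(-2.6) + (2.4)·(2.4) + (-0.6)·(-0.6) + (2.4)·(2.4) + (-1.6)·(-1.6)) / 4 = 21.2/4 = 5.3

S is symmetric (S[j,i] = S[i,j]). Assembling:

S = [[0.8, -1.45],
 [-1.45, 5.3]]


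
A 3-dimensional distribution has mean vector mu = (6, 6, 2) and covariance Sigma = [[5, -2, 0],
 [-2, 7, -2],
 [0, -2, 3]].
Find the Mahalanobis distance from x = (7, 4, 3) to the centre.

Step 1 — centre the observation: (x - mu) = (1, -2, 1).

Step 2 — invert Sigma (cofactor / det for 3×3, or solve directly):
  Sigma^{-1} = [[0.2329, 0.0822, 0.0548],
 [0.0822, 0.2055, 0.137],
 [0.0548, 0.137, 0.4247]].

Step 3 — form the quadratic (x - mu)^T · Sigma^{-1} · (x - mu):
  Sigma^{-1} · (x - mu) = (0.1233, -0.1918, 0.2055).
  (x - mu)^T · [Sigma^{-1} · (x - mu)] = (1)·(0.1233) + (-2)·(-0.1918) + (1)·(0.2055) = 0.7123.

Step 4 — take square root: d = √(0.7123) ≈ 0.844.

d(x, mu) = √(0.7123) ≈ 0.844


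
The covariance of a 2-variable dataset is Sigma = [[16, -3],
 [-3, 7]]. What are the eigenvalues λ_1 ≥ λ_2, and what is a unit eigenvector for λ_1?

Step 1 — characteristic polynomial of 2×2 Sigma:
  det(Sigma - λI) = λ² - trace · λ + det = 0.
  trace = 16 + 7 = 23, det = 16·7 - (-3)² = 103.
Step 2 — discriminant:
  Δ = trace² - 4·det = 529 - 412 = 117.
Step 3 — eigenvalues:
  λ = (trace ± √Δ)/2 = (23 ± 10.8167)/2,
  λ_1 = 16.9083,  λ_2 = 6.0917.

Step 4 — unit eigenvector for λ_1: solve (Sigma - λ_1 I)v = 0. First row:
  (16 - 16.9083)·v_x + (-3)·v_y = 0, i.e. (-0.9083)·v_x + (-3)·v_y = 0,
  so v ∝ (b, λ_1 - a) = (-3, 0.9083); multiply by -1 so the first entry is positive: u = (3, -0.9083).
  ||u|| = √((3)² + (-0.9083)²) = √(9.8251) ≈ 3.1345,
  v_1 = u/||u|| ≈ (0.9571, -0.2898) (||v_1|| = 1).

λ_1 = 16.9083,  λ_2 = 6.0917;  v_1 ≈ (0.9571, -0.2898)


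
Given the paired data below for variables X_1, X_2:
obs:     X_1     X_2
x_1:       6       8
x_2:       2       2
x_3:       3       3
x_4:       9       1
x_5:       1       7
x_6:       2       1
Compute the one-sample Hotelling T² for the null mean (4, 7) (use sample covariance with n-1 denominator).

Step 1 — sample mean vector:
  mean(X_1) = (6 + 2 + 3 + 9 + 1 + 2) / 6 = 23/6 = 3.8333
  mean(X_2) = (8 + 2 + 3 + 1 + 7 + 1) / 6 = 22/6 = 3.6667
  x̄ = (3.8333, 3.6667),  deviation x̄ - mu_0 = (3.8333, 3.6667) - (4, 7) = (-0.1667, -3.3333).

Step 2 — sample covariance matrix, S[i,j] = (1/(n-1)) · Σ_k (x_{k,i} - mean_i) · (x_{k,j} - mean_j), divisor n-1 = 5:
  S[X_1,X_1] = ((2.1667)·(2.1667) + (-1.8333)·(-1.8333) + (-0.8333)·(-0.8333) + (5.1667)·(5.1667) + (-2.8333)·(-2.8333) + (-1.8333)·(-1.8333)) / 5 = 46.8333/5 = 9.3667
  S[X_1,X_2] = ((2.1667)·(4.3333) + (-1.8333)·(-1.6667) + (-0.8333)·(-0.6667) + (5.1667)·(-2.6667) + (-2.8333)·(3.3333) + (-1.8333)·(-2.6667)) / 5 = -5.3333/5 = -1.0667
  S[X_2,X_2] = ((4.3333)·(4.3333) + (-1.6667)·(-1.6667) + (-0.6667)·(-0.6667) + (-2.6667)·(-2.6667) + (3.3333)·(3.3333) + (-2.6667)·(-2.6667)) / 5 = 47.3333/5 = 9.4667
  S = [[9.3667, -1.0667],
 [-1.0667, 9.4667]].

Step 3 — invert S. det(S) = 9.3667·9.4667 - (-1.0667)² = 87.5333.
  S^{-1} = (1/det) · [[d, -b], [-b, a]] = [[0.1081, 0.0122],
 [0.0122, 0.107]].

Step 4 — quadratic form (x̄ - mu_0)^T · S^{-1} · (x̄ - mu_0):
  S^{-1} · (x̄ - mu_0) = (-0.0586, -0.3587),
  (x̄ - mu_0)^T · [...] = (-0.1667)·(-0.0586) + (-3.3333)·(-0.3587) = 1.2055.

Step 5 — scale by n: T² = 6 · 1.2055 = 7.2331.

T² ≈ 7.2331


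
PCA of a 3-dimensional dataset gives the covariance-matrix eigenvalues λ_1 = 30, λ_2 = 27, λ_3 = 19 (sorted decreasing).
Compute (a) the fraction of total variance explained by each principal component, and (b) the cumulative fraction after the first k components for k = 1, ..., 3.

Step 1 — total variance = trace(Sigma) = Σ λ_i = 30 + 27 + 19 = 76.

Step 2 — fraction explained by component i = λ_i / Σ λ:
  PC1: 30/76 = 0.3947
  PC2: 27/76 = 0.3553
  PC3: 19/76 = 0.25

Step 3 — cumulative fraction after k components = (λ_1 + ... + λ_k) / Σ λ:
  k = 1: 30/76 = 0.3947
  k = 2: (30 + 27)/76 = 57/76 = 0.75
  k = 3: (30 + 27 + 19)/76 = 76/76 = 1

Summary (fraction, with percent):

explained: PC1 0.3947 (39.47%), PC2 0.3553 (35.53%), PC3 0.25 (25%);  cumulative: 0.3947, 0.75, 1


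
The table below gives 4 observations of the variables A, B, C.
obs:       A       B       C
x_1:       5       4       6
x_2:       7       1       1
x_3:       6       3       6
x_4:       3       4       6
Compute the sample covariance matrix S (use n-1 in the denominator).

Step 1 — column means:
  mean(A) = (5 + 7 + 6 + 3) / 4 = 21/4 = 5.25
  mean(B) = (4 + 1 + 3 + 4) / 4 = 12/4 = 3
  mean(C) = (6 + 1 + 6 + 6) / 4 = 19/4 = 4.75

Step 2 — sample covariance S[i,j] = (1/(n-1)) · Σ_k (x_{k,i} - mean_i) · (x_{k,j} - mean_j), with n-1 = 3.
  S[A,A] = ((-0.25)·(-0.25) + (1.75)·(1.75) + (0.75)·(0.75) + (-2.25)·(-2.25)) / 3 = 8.75/3 = 2.9167
  S[A,B] = ((-0.25)·(1) + (1.75)·(-2) + (0.75)·(0) + (-2.25)·(1)) / 3 = -6/3 = -2
  S[A,C] = ((-0.25)·(1.25) + (1.75)·(-3.75) + (0.75)·(1.25) + (-2.25)·(1.25)) / 3 = -8.75/3 = -2.9167
  S[B,B] = ((1)·(1) + (-2)·(-2) + (0)·(0) + (1)·(1)) / 3 = 6/3 = 2
  S[B,C] = ((1)·(1.25) + (-2)·(-3.75) + (0)·(1.25) + (1)·(1.25)) / 3 = 10/3 = 3.3333
  S[C,C] = ((1.25)·(1.25) + (-3.75)·(-3.75) + (1.25)·(1.25) + (1.25)·(1.25)) / 3 = 18.75/3 = 6.25

S is symmetric (S[j,i] = S[i,j]). Assembling:

S = [[2.9167, -2, -2.9167],
 [-2, 2, 3.3333],
 [-2.9167, 3.3333, 6.25]]


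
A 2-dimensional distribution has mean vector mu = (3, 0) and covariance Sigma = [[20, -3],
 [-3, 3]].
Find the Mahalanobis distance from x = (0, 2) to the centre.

Step 1 — centre the observation: (x - mu) = (-3, 2).

Step 2 — invert Sigma. det(Sigma) = 20·3 - (-3)² = 51.
  Sigma^{-1} = (1/det) · [[d, -b], [-b, a]] = [[0.0588, 0.0588],
 [0.0588, 0.3922]].

Step 3 — form the quadratic (x - mu)^T · Sigma^{-1} · (x - mu):
  Sigma^{-1} · (x - mu) = (-0.0588, 0.6078).
  (x - mu)^T · [Sigma^{-1} · (x - mu)] = (-3)·(-0.0588) + (2)·(0.6078) = 1.3922.

Step 4 — take square root: d = √(1.3922) ≈ 1.1799.

d(x, mu) = √(1.3922) ≈ 1.1799


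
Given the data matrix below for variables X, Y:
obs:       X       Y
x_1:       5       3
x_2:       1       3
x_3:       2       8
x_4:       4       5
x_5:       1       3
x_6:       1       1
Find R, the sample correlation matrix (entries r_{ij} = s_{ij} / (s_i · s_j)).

Step 1 — column means:
  mean(X) = (5 + 1 + 2 + 4 + 1 + 1) / 6 = 14/6 = 2.3333
  mean(Y) = (3 + 3 + 8 + 5 + 3 + 1) / 6 = 23/6 = 3.8333

Step 2 — sample variances and covariances s[i,j] = (1/(n-1)) · Σ_k (x_{k,i} - mean_i) · (x_{k,j} - mean_j), with n-1 = 5:
  s[X,X] = ((2.6667)·(2.6667) + (-1.3333)·(-1.3333) + (-0.3333)·(-0.3333) + (1.6667)·(1.6667) + (-1.3333)·(-1.3333) + (-1.3333)·(-1.3333)) / 5 = 15.3333/5 = 3.0667
  s[X,Y] = ((2.6667)·(-0.8333) + (-1.3333)·(-0.8333) + (-0.3333)·(4.1667) + (1.6667)·(1.1667) + (-1.3333)·(-0.8333) + (-1.3333)·(-2.8333)) / 5 = 4.3333/5 = 0.8667
  s[Y,Y] = ((-0.8333)·(-0.8333) + (-0.8333)·(-0.8333) + (4.1667)·(4.1667) + (1.1667)·(1.1667) + (-0.8333)·(-0.8333) + (-2.8333)·(-2.8333)) / 5 = 28.8333/5 = 5.7667
  Sample standard deviations s_i = √(s[i,i]):
  s(X) = √(3.0667) = 1.7512
  s(Y) = √(5.7667) = 2.4014

Step 3 — r_{ij} = s_{ij} / (s_i · s_j):
  r[X,X] = 1 (diagonal).
  r[X,Y] = 0.8667 / (1.7512 · 2.4014) = 0.8667 / 4.2053 = 0.2061
  r[Y,Y] = 1 (diagonal).

R is symmetric with unit diagonal. Assembling:

R = [[1, 0.2061],
 [0.2061, 1]]


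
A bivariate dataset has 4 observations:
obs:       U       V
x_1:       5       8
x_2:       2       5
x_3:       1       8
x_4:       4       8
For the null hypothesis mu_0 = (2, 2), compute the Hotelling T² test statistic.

Step 1 — sample mean vector:
  mean(U) = (5 + 2 + 1 + 4) / 4 = 12/4 = 3
  mean(V) = (8 + 5 + 8 + 8) / 4 = 29/4 = 7.25
  x̄ = (3, 7.25),  deviation x̄ - mu_0 = (3, 7.25) - (2, 2) = (1, 5.25).

Step 2 — sample covariance matrix, S[i,j] = (1/(n-1)) · Σ_k (x_{k,i} - mean_i) · (x_{k,j} - mean_j), divisor n-1 = 3:
  S[U,U] = ((2)·(2) + (-1)·(-1) + (-2)·(-2) + (1)·(1)) / 3 = 10/3 = 3.3333
  S[U,V] = ((2)·(0.75) + (-1)·(-2.25) + (-2)·(0.75) + (1)·(0.75)) / 3 = 3/3 = 1
  S[V,V] = ((0.75)·(0.75) + (-2.25)·(-2.25) + (0.75)·(0.75) + (0.75)·(0.75)) / 3 = 6.75/3 = 2.25
  S = [[3.3333, 1],
 [1, 2.25]].

Step 3 — invert S. det(S) = 3.3333·2.25 - (1)² = 6.5.
  S^{-1} = (1/det) · [[d, -b], [-b, a]] = [[0.3462, -0.1538],
 [-0.1538, 0.5128]].

Step 4 — quadratic form (x̄ - mu_0)^T · S^{-1} · (x̄ - mu_0):
  S^{-1} · (x̄ - mu_0) = (-0.4615, 2.5385),
  (x̄ - mu_0)^T · [...] = (1)·(-0.4615) + (5.25)·(2.5385) = 12.8654.

Step 5 — scale by n: T² = 4 · 12.8654 = 51.4615.

T² ≈ 51.4615


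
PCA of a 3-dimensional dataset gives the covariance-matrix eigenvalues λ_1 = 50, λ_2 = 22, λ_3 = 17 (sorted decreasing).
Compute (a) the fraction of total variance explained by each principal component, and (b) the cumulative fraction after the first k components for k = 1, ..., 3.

Step 1 — total variance = trace(Sigma) = Σ λ_i = 50 + 22 + 17 = 89.

Step 2 — fraction explained by component i = λ_i / Σ λ:
  PC1: 50/89 = 0.5618
  PC2: 22/89 = 0.2472
  PC3: 17/89 = 0.191

Step 3 — cumulative fraction after k components = (λ_1 + ... + λ_k) / Σ λ:
  k = 1: 50/89 = 0.5618
  k = 2: (50 + 22)/89 = 72/89 = 0.809
  k = 3: (50 + 22 + 17)/89 = 89/89 = 1

Summary (fraction, with percent):

explained: PC1 0.5618 (56.18%), PC2 0.2472 (24.72%), PC3 0.191 (19.1%);  cumulative: 0.5618, 0.809, 1


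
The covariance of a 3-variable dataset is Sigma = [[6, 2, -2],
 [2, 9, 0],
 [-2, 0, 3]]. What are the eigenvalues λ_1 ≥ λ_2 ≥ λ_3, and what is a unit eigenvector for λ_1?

Step 1 — characteristic polynomial p(λ) = det(λI - Sigma) = λ³ - tr·λ² + c_1·λ - det, where tr = trace, c_1 = sum of the principal 2×2 minors, det = det(Sigma):
  tr = 6 + 9 + 3 = 18,
  c_1 = (6·9 - (2)²) + (6·3 - (-2)²) + (9·3 - (0)²) = 50 + 14 + 27 = 91,
  det = 6·(9·3 - (0)²) - (2)·((2)·3 - (0)·(-2)) + (-2)·((2)·(0) - 9·(-2)) = 6·(27) - (2)·(6) + (-2)·(18) = 114.
  So p(λ) = λ³ - 18λ² + 91λ - 114.
Step 2 — look for an integer root (rational root theorem: any rational root is an integer divisor of 114). Testing λ = 6:
  p(6) = 216 - 648 + 546 - 114 = 0  ✓
  Dividing out (λ - 6): p(λ) = (λ - 6)(λ² - 12λ + 19).
Step 3 — remaining eigenvalues from the quadratic λ² - 12λ + 19 = 0:
  Δ = 12² - 4·19 = 144 - 76 = 68,  λ = (12 ± √68)/2 = (12 ± 8.2462)/2 ≈ 10.1231 or 1.8769.
  Sorted: λ_1 = 10.1231,  λ_2 = 6,  λ_3 = 1.8769  (check: sum = 18 = tr ✓).

Step 4 — unit eigenvector for λ_1 ≈ 10.1231: v spans the null space of (Sigma - λ_1 I), whose rows are
  r_1 = (-4.1231, 2, -2),  r_2 = (2, -1.1231, 0),  r_3 = (-2, 0, -7.1231).
  v is orthogonal to every row, so take v ∝ r_1 × r_2 = ((2)·(0) - (-2)·(-1.1231), (-2)·(2) - (-4.1231)·(0), (-4.1231)·(-1.1231) - (2)·(2)) ≈ (-2.2462, -4, 0.6307).
  Rescale (multiply by -1 so the first nonzero entry is positive): u = (2.2462, 4, -0.6307).
  ||u|| = √((2.2462)² + (4)² + (-0.6307)²) = √(21.4432) ≈ 4.6307,  v_1 = u/||u|| ≈ (0.4851, 0.8638, -0.1362) (||v_1|| = 1).

λ_1 = 10.1231,  λ_2 = 6,  λ_3 = 1.8769;  v_1 ≈ (0.4851, 0.8638, -0.1362)


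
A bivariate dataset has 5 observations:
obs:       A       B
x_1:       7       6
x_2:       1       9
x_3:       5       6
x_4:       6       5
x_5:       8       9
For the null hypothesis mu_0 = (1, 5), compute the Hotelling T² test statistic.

Step 1 — sample mean vector:
  mean(A) = (7 + 1 + 5 + 6 + 8) / 5 = 27/5 = 5.4
  mean(B) = (6 + 9 + 6 + 5 + 9) / 5 = 35/5 = 7
  x̄ = (5.4, 7),  deviation x̄ - mu_0 = (5.4, 7) - (1, 5) = (4.4, 2).

Step 2 — sample covariance matrix, S[i,j] = (1/(n-1)) · Σ_k (x_{k,i} - mean_i) · (x_{k,j} - mean_j), divisor n-1 = 4:
  S[A,A] = ((1.6)·(1.6) + (-4.4)·(-4.4) + (-0.4)·(-0.4) + (0.6)·(0.6) + (2.6)·(2.6)) / 4 = 29.2/4 = 7.3
  S[A,B] = ((1.6)·(-1) + (-4.4)·(2) + (-0.4)·(-1) + (0.6)·(-2) + (2.6)·(2)) / 4 = -6/4 = -1.5
  S[B,B] = ((-1)·(-1) + (2)·(2) + (-1)·(-1) + (-2)·(-2) + (2)·(2)) / 4 = 14/4 = 3.5
  S = [[7.3, -1.5],
 [-1.5, 3.5]].

Step 3 — invert S. det(S) = 7.3·3.5 - (-1.5)² = 23.3.
  S^{-1} = (1/det) · [[d, -b], [-b, a]] = [[0.1502, 0.0644],
 [0.0644, 0.3133]].

Step 4 — quadratic form (x̄ - mu_0)^T · S^{-1} · (x̄ - mu_0):
  S^{-1} · (x̄ - mu_0) = (0.7897, 0.9099),
  (x̄ - mu_0)^T · [...] = (4.4)·(0.7897) + (2)·(0.9099) = 5.2944.

Step 5 — scale by n: T² = 5 · 5.2944 = 26.4721.

T² ≈ 26.4721


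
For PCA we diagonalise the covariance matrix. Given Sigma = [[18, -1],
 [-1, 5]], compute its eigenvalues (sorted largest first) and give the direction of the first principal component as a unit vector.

Step 1 — characteristic polynomial of 2×2 Sigma:
  det(Sigma - λI) = λ² - trace · λ + det = 0.
  trace = 18 + 5 = 23, det = 18·5 - (-1)² = 89.
Step 2 — discriminant:
  Δ = trace² - 4·det = 529 - 356 = 173.
Step 3 — eigenvalues:
  λ = (trace ± √Δ)/2 = (23 ± 13.1529)/2,
  λ_1 = 18.0765,  λ_2 = 4.9235.

Step 4 — unit eigenvector for λ_1: solve (Sigma - λ_1 I)v = 0. First row:
  (18 - 18.0765)·v_x + (-1)·v_y = 0, i.e. (-0.0765)·v_x + (-1)·v_y = 0,
  so v ∝ (b, λ_1 - a) = (-1, 0.0765); multiply by -1 so the first entry is positive: u = (1, -0.0765).
  ||u|| = √((1)² + (-0.0765)²) = √(1.0058) ≈ 1.0029,
  v_1 = u/||u|| ≈ (0.9971, -0.0763) (||v_1|| = 1).

λ_1 = 18.0765,  λ_2 = 4.9235;  v_1 ≈ (0.9971, -0.0763)


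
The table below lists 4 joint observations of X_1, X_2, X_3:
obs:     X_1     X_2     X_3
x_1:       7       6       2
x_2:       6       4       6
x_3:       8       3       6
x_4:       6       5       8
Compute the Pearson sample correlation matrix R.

Step 1 — column means:
  mean(X_1) = (7 + 6 + 8 + 6) / 4 = 27/4 = 6.75
  mean(X_2) = (6 + 4 + 3 + 5) / 4 = 18/4 = 4.5
  mean(X_3) = (2 + 6 + 6 + 8) / 4 = 22/4 = 5.5

Step 2 — sample variances and covariances s[i,j] = (1/(n-1)) · Σ_k (x_{k,i} - mean_i) · (x_{k,j} - mean_j), with n-1 = 3:
  s[X_1,X_1] = ((0.25)·(0.25) + (-0.75)·(-0.75) + (1.25)·(1.25) + (-0.75)·(-0.75)) / 3 = 2.75/3 = 0.9167
  s[X_1,X_2] = ((0.25)·(1.5) + (-0.75)·(-0.5) + (1.25)·(-1.5) + (-0.75)·(0.5)) / 3 = -1.5/3 = -0.5
  s[X_1,X_3] = ((0.25)·(-3.5) + (-0.75)·(0.5) + (1.25)·(0.5) + (-0.75)·(2.5)) / 3 = -2.5/3 = -0.8333
  s[X_2,X_2] = ((1.5)·(1.5) + (-0.5)·(-0.5) + (-1.5)·(-1.5) + (0.5)·(0.5)) / 3 = 5/3 = 1.6667
  s[X_2,X_3] = ((1.5)·(-3.5) + (-0.5)·(0.5) + (-1.5)·(0.5) + (0.5)·(2.5)) / 3 = -5/3 = -1.6667
  s[X_3,X_3] = ((-3.5)·(-3.5) + (0.5)·(0.5) + (0.5)·(0.5) + (2.5)·(2.5)) / 3 = 19/3 = 6.3333
  Sample standard deviations s_i = √(s[i,i]):
  s(X_1) = √(0.9167) = 0.9574
  s(X_2) = √(1.6667) = 1.291
  s(X_3) = √(6.3333) = 2.5166

Step 3 — r_{ij} = s_{ij} / (s_i · s_j):
  r[X_1,X_1] = 1 (diagonal).
  r[X_1,X_2] = -0.5 / (0.9574 · 1.291) = -0.5 / 1.236 = -0.4045
  r[X_1,X_3] = -0.8333 / (0.9574 · 2.5166) = -0.8333 / 2.4095 = -0.3459
  r[X_2,X_2] = 1 (diagonal).
  r[X_2,X_3] = -1.6667 / (1.291 · 2.5166) = -1.6667 / 3.2489 = -0.513
  r[X_3,X_3] = 1 (diagonal).

R is symmetric with unit diagonal. Assembling:

R = [[1, -0.4045, -0.3459],
 [-0.4045, 1, -0.513],
 [-0.3459, -0.513, 1]]


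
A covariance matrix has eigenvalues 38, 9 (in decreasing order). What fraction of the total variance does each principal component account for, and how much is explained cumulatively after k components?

Step 1 — total variance = trace(Sigma) = Σ λ_i = 38 + 9 = 47.

Step 2 — fraction explained by component i = λ_i / Σ λ:
  PC1: 38/47 = 0.8085
  PC2: 9/47 = 0.1915

Step 3 — cumulative fraction after k components = (λ_1 + ... + λ_k) / Σ λ:
  k = 1: 38/47 = 0.8085
  k = 2: (38 + 9)/47 = 47/47 = 1

Summary (fraction, with percent):

explained: PC1 0.8085 (80.85%), PC2 0.1915 (19.15%);  cumulative: 0.8085, 1


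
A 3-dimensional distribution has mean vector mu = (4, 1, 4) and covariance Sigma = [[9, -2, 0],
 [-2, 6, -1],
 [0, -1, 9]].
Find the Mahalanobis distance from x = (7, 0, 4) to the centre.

Step 1 — centre the observation: (x - mu) = (3, -1, 0).

Step 2 — invert Sigma (cofactor / det for 3×3, or solve directly):
  Sigma^{-1} = [[0.1202, 0.0408, 0.0045],
 [0.0408, 0.1837, 0.0204],
 [0.0045, 0.0204, 0.1134]].

Step 3 — form the quadratic (x - mu)^T · Sigma^{-1} · (x - mu):
  Sigma^{-1} · (x - mu) = (0.3197, -0.0612, -0.0068).
  (x - mu)^T · [Sigma^{-1} · (x - mu)] = (3)·(0.3197) + (-1)·(-0.0612) + (0)·(-0.0068) = 1.0204.

Step 4 — take square root: d = √(1.0204) ≈ 1.0102.

d(x, mu) = √(1.0204) ≈ 1.0102


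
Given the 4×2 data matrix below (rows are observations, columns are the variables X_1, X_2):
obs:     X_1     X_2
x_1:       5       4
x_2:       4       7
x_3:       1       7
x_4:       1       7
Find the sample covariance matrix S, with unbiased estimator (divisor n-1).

Step 1 — column means:
  mean(X_1) = (5 + 4 + 1 + 1) / 4 = 11/4 = 2.75
  mean(X_2) = (4 + 7 + 7 + 7) / 4 = 25/4 = 6.25

Step 2 — sample covariance S[i,j] = (1/(n-1)) · Σ_k (x_{k,i} - mean_i) · (x_{k,j} - mean_j), with n-1 = 3.
  S[X_1,X_1] = ((2.25)·(2.25) + (1.25)·(1.25) + (-1.75)·(-1.75) + (-1.75)·(-1.75)) / 3 = 12.75/3 = 4.25
  S[X_1,X_2] = ((2.25)·(-2.25) + (1.25)·(0.75) + (-1.75)·(0.75) + (-1.75)·(0.75)) / 3 = -6.75/3 = -2.25
  S[X_2,X_2] = ((-2.25)·(-2.25) + (0.75)·(0.75) + (0.75)·(0.75) + (0.75)·(0.75)) / 3 = 6.75/3 = 2.25

S is symmetric (S[j,i] = S[i,j]). Assembling:

S = [[4.25, -2.25],
 [-2.25, 2.25]]


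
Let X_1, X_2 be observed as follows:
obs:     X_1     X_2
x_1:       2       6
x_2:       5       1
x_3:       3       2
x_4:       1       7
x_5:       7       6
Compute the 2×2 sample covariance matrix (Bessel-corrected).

Step 1 — column means:
  mean(X_1) = (2 + 5 + 3 + 1 + 7) / 5 = 18/5 = 3.6
  mean(X_2) = (6 + 1 + 2 + 7 + 6) / 5 = 22/5 = 4.4

Step 2 — sample covariance S[i,j] = (1/(n-1)) · Σ_k (x_{k,i} - mean_i) · (x_{k,j} - mean_j), with n-1 = 4.
  S[X_1,X_1] = ((-1.6)·(-1.6) + (1.4)·(1.4) + (-0.6)·(-0.6) + (-2.6)·(-2.6) + (3.4)·(3.4)) / 4 = 23.2/4 = 5.8
  S[X_1,X_2] = ((-1.6)·(1.6) + (1.4)·(-3.4) + (-0.6)·(-2.4) + (-2.6)·(2.6) + (3.4)·(1.6)) / 4 = -7.2/4 = -1.8
  S[X_2,X_2] = ((1.6)·(1.6) + (-3.4)·(-3.4) + (-2.4)·(-2.4) + (2.6)·(2.6) + (1.6)·(1.6)) / 4 = 29.2/4 = 7.3

S is symmetric (S[j,i] = S[i,j]). Assembling:

S = [[5.8, -1.8],
 [-1.8, 7.3]]


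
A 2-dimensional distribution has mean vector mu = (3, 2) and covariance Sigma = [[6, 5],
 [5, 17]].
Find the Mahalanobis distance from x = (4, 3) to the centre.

Step 1 — centre the observation: (x - mu) = (1, 1).

Step 2 — invert Sigma. det(Sigma) = 6·17 - (5)² = 77.
  Sigma^{-1} = (1/det) · [[d, -b], [-b, a]] = [[0.2208, -0.0649],
 [-0.0649, 0.0779]].

Step 3 — form the quadratic (x - mu)^T · Sigma^{-1} · (x - mu):
  Sigma^{-1} · (x - mu) = (0.1558, 0.013).
  (x - mu)^T · [Sigma^{-1} · (x - mu)] = (1)·(0.1558) + (1)·(0.013) = 0.1688.

Step 4 — take square root: d = √(0.1688) ≈ 0.4109.

d(x, mu) = √(0.1688) ≈ 0.4109


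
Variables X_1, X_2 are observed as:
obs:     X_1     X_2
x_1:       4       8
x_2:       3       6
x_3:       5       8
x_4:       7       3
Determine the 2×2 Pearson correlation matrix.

Step 1 — column means:
  mean(X_1) = (4 + 3 + 5 + 7) / 4 = 19/4 = 4.75
  mean(X_2) = (8 + 6 + 8 + 3) / 4 = 25/4 = 6.25

Step 2 — sample variances and covariances s[i,j] = (1/(n-1)) · Σ_k (x_{k,i} - mean_i) · (x_{k,j} - mean_j), with n-1 = 3:
  s[X_1,X_1] = ((-0.75)·(-0.75) + (-1.75)·(-1.75) + (0.25)·(0.25) + (2.25)·(2.25)) / 3 = 8.75/3 = 2.9167
  s[X_1,X_2] = ((-0.75)·(1.75) + (-1.75)·(-0.25) + (0.25)·(1.75) + (2.25)·(-3.25)) / 3 = -7.75/3 = -2.5833
  s[X_2,X_2] = ((1.75)·(1.75) + (-0.25)·(-0.25) + (1.75)·(1.75) + (-3.25)·(-3.25)) / 3 = 16.75/3 = 5.5833
  Sample standard deviations s_i = √(s[i,i]):
  s(X_1) = √(2.9167) = 1.7078
  s(X_2) = √(5.5833) = 2.3629

Step 3 — r_{ij} = s_{ij} / (s_i · s_j):
  r[X_1,X_1] = 1 (diagonal).
  r[X_1,X_2] = -2.5833 / (1.7078 · 2.3629) = -2.5833 / 4.0354 = -0.6402
  r[X_2,X_2] = 1 (diagonal).

R is symmetric with unit diagonal. Assembling:

R = [[1, -0.6402],
 [-0.6402, 1]]


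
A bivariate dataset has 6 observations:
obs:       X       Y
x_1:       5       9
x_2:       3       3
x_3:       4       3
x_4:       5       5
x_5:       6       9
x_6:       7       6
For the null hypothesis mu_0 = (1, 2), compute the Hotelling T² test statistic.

Step 1 — sample mean vector:
  mean(X) = (5 + 3 + 4 + 5 + 6 + 7) / 6 = 30/6 = 5
  mean(Y) = (9 + 3 + 3 + 5 + 9 + 6) / 6 = 35/6 = 5.8333
  x̄ = (5, 5.8333),  deviation x̄ - mu_0 = (5, 5.8333) - (1, 2) = (4, 3.8333).

Step 2 — sample covariance matrix, S[i,j] = (1/(n-1)) · Σ_k (x_{k,i} - mean_i) · (x_{k,j} - mean_j), divisor n-1 = 5:
  S[X,X] = ((0)·(0) + (-2)·(-2) + (-1)·(-1) + (0)·(0) + (1)·(1) + (2)·(2)) / 5 = 10/5 = 2
  S[X,Y] = ((0)·(3.1667) + (-2)·(-2.8333) + (-1)·(-2.8333) + (0)·(-0.8333) + (1)·(3.1667) + (2)·(0.1667)) / 5 = 12/5 = 2.4
  S[Y,Y] = ((3.1667)·(3.1667) + (-2.8333)·(-2.8333) + (-2.8333)·(-2.8333) + (-0.8333)·(-0.8333) + (3.1667)·(3.1667) + (0.1667)·(0.1667)) / 5 = 36.8333/5 = 7.3667
  S = [[2, 2.4],
 [2.4, 7.3667]].

Step 3 — invert S. det(S) = 2·7.3667 - (2.4)² = 8.9733.
  S^{-1} = (1/det) · [[d, -b], [-b, a]] = [[0.821, -0.2675],
 [-0.2675, 0.2229]].

Step 4 — quadratic form (x̄ - mu_0)^T · S^{-1} · (x̄ - mu_0):
  S^{-1} · (x̄ - mu_0) = (2.2585, -0.2155),
  (x̄ - mu_0)^T · [...] = (4)·(2.2585) + (3.8333)·(-0.2155) = 8.2083.

Step 5 — scale by n: T² = 6 · 8.2083 = 49.2496.

T² ≈ 49.2496


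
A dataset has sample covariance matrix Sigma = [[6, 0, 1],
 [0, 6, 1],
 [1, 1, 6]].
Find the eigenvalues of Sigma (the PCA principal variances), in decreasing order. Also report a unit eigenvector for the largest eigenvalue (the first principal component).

Step 1 — characteristic polynomial p(λ) = det(λI - Sigma) = λ³ - tr·λ² + c_1·λ - det, where tr = trace, c_1 = sum of the principal 2×2 minors, det = det(Sigma):
  tr = 6 + 6 + 6 = 18,
  c_1 = (6·6 - (0)²) + (6·6 - (1)²) + (6·6 - (1)²) = 36 + 35 + 35 = 106,
  det = 6·(6·6 - (1)²) - (0)·((0)·6 - (1)·(1)) + (1)·((0)·(1) - 6·(1)) = 6·(35) - (0)·(-1) + (1)·(-6) = 204.
  So p(λ) = λ³ - 18λ² + 106λ - 204.
Step 2 — look for an integer root (rational root theorem: any rational root is an integer divisor of 204). Testing λ = 6:
  p(6) = 216 - 648 + 636 - 204 = 0  ✓
  Dividing out (λ - 6): p(λ) = (λ - 6)(λ² - 12λ + 34).
Step 3 — remaining eigenvalues from the quadratic λ² - 12λ + 34 = 0:
  Δ = 12² - 4·34 = 144 - 136 = 8,  λ = (12 ± √8)/2 = (12 ± 2.8284)/2 ≈ 7.4142 or 4.5858.
  Sorted: λ_1 = 7.4142,  λ_2 = 6,  λ_3 = 4.5858  (check: sum = 18 = tr ✓).

Step 4 — unit eigenvector for λ_1 ≈ 7.4142: v spans the null space of (Sigma - λ_1 I), whose rows are
  r_1 = (-1.4142, 0, 1),  r_2 = (0, -1.4142, 1),  r_3 = (1, 1, -1.4142).
  v is orthogonal to every row, so take v ∝ r_1 × r_2 = ((0)·(1) - (1)·(-1.4142), (1)·(0) - (-1.4142)·(1), (-1.4142)·(-1.4142) - (0)·(0)) ≈ (1.4142, 1.4142, 2).
  Let u = (1.4142, 1.4142, 2).
  ||u|| = √((1.4142)² + (1.4142)² + (2)²) = √(8) ≈ 2.8284,  v_1 = u/||u|| ≈ (0.5, 0.5, 0.7071) (||v_1|| = 1).

λ_1 = 7.4142,  λ_2 = 6,  λ_3 = 4.5858;  v_1 ≈ (0.5, 0.5, 0.7071)


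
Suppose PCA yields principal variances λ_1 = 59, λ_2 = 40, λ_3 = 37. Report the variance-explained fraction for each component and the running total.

Step 1 — total variance = trace(Sigma) = Σ λ_i = 59 + 40 + 37 = 136.

Step 2 — fraction explained by component i = λ_i / Σ λ:
  PC1: 59/136 = 0.4338
  PC2: 40/136 = 0.2941
  PC3: 37/136 = 0.2721

Step 3 — cumulative fraction after k components = (λ_1 + ... + λ_k) / Σ λ:
  k = 1: 59/136 = 0.4338
  k = 2: (59 + 40)/136 = 99/136 = 0.7279
  k = 3: (59 + 40 + 37)/136 = 136/136 = 1

Summary (fraction, with percent):

explained: PC1 0.4338 (43.38%), PC2 0.2941 (29.41%), PC3 0.2721 (27.21%);  cumulative: 0.4338, 0.7279, 1


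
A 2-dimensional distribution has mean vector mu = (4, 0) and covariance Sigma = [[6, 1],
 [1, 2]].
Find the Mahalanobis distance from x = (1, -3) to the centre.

Step 1 — centre the observation: (x - mu) = (-3, -3).

Step 2 — invert Sigma. det(Sigma) = 6·2 - (1)² = 11.
  Sigma^{-1} = (1/det) · [[d, -b], [-b, a]] = [[0.1818, -0.0909],
 [-0.0909, 0.5455]].

Step 3 — form the quadratic (x - mu)^T · Sigma^{-1} · (x - mu):
  Sigma^{-1} · (x - mu) = (-0.2727, -1.3636).
  (x - mu)^T · [Sigma^{-1} · (x - mu)] = (-3)·(-0.2727) + (-3)·(-1.3636) = 4.9091.

Step 4 — take square root: d = √(4.9091) ≈ 2.2156.

d(x, mu) = √(4.9091) ≈ 2.2156


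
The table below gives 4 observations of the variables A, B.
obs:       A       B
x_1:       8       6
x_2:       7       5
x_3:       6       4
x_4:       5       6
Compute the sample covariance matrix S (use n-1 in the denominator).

Step 1 — column means:
  mean(A) = (8 + 7 + 6 + 5) / 4 = 26/4 = 6.5
  mean(B) = (6 + 5 + 4 + 6) / 4 = 21/4 = 5.25

Step 2 — sample covariance S[i,j] = (1/(n-1)) · Σ_k (x_{k,i} - mean_i) · (x_{k,j} - mean_j), with n-1 = 3.
  S[A,A] = ((1.5)·(1.5) + (0.5)·(0.5) + (-0.5)·(-0.5) + (-1.5)·(-1.5)) / 3 = 5/3 = 1.6667
  S[A,B] = ((1.5)·(0.75) + (0.5)·(-0.25) + (-0.5)·(-1.25) + (-1.5)·(0.75)) / 3 = 0.5/3 = 0.1667
  S[B,B] = ((0.75)·(0.75) + (-0.25)·(-0.25) + (-1.25)·(-1.25) + (0.75)·(0.75)) / 3 = 2.75/3 = 0.9167

S is symmetric (S[j,i] = S[i,j]). Assembling:

S = [[1.6667, 0.1667],
 [0.1667, 0.9167]]
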